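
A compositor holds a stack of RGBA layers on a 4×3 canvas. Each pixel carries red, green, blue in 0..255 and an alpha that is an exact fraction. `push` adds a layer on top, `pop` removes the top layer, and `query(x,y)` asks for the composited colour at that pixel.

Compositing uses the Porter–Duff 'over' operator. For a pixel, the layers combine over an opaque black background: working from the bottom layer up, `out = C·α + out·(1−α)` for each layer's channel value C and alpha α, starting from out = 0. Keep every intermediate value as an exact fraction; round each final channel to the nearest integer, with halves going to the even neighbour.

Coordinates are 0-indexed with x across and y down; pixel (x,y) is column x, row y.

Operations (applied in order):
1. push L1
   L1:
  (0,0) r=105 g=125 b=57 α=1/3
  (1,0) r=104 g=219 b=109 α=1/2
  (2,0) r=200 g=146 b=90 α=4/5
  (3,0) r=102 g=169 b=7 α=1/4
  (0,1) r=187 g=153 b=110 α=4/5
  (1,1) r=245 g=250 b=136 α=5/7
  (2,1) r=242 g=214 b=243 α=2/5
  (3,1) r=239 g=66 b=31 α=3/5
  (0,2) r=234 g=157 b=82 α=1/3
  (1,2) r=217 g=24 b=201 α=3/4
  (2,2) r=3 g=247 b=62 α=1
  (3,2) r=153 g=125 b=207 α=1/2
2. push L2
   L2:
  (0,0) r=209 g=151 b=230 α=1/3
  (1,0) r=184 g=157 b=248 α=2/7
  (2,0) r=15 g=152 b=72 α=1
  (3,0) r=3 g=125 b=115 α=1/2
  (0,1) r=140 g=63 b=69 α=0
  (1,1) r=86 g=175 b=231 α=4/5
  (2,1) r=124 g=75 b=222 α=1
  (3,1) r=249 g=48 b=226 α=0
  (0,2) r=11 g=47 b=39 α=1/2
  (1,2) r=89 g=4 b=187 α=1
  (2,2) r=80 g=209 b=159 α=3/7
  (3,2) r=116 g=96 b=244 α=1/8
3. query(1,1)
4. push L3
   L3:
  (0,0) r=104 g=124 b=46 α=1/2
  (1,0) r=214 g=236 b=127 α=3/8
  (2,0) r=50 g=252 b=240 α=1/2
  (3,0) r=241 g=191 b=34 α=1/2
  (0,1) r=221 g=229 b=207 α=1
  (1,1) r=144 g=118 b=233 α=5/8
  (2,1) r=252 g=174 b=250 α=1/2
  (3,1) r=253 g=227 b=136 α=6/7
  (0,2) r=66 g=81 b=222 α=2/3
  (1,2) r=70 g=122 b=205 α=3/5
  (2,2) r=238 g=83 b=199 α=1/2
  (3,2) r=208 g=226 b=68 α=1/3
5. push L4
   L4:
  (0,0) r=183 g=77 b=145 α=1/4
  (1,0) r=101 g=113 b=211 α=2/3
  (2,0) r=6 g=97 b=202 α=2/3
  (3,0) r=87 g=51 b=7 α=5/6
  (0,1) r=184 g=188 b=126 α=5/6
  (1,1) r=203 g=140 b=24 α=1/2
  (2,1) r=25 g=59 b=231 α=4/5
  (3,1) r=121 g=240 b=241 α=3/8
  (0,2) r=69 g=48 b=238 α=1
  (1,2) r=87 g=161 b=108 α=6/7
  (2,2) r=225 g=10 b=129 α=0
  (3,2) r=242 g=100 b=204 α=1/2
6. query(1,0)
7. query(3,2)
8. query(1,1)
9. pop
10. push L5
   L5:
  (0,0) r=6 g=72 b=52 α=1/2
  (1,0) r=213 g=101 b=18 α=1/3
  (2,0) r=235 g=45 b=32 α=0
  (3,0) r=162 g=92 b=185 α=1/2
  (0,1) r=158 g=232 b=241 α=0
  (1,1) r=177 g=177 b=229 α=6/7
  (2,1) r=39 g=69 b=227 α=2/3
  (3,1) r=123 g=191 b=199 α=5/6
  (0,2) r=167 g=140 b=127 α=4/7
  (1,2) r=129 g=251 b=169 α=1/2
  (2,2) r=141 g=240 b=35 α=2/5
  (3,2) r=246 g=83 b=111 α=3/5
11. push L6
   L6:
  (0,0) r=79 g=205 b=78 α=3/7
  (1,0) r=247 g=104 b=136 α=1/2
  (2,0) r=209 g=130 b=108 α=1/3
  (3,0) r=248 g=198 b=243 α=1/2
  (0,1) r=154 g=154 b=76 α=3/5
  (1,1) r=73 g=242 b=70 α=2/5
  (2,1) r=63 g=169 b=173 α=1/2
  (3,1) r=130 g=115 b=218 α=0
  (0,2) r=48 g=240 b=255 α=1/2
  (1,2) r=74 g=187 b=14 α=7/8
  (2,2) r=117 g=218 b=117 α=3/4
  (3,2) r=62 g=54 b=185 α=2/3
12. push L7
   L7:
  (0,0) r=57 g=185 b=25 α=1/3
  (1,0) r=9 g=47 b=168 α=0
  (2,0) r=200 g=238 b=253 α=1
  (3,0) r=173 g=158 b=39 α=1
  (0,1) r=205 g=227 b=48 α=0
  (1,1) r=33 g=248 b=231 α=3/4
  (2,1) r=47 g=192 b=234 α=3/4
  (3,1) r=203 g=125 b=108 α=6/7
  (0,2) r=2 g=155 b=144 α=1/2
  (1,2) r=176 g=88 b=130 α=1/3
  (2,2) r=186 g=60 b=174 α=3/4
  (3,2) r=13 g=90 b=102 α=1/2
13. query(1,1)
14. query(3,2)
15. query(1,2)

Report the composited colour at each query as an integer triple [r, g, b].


(1,1) stack=L1,L2; from [0,0,0]:
L1 α=5/7: [175, 1250/7, 680/7]
L2 α=4/5: [519/5, 1230/7, 7148/35]
→ [104, 176, 204]

(1,0) stack=L1,L2,L3,L4; from [0,0,0]:
after L1 α=1/2: [52, 219/2, 109/2]
after L2 α=2/7: [628/7, 1723/14, 1537/14]
after L3 α=3/8: [3817/28, 18527/112, 13019/112]
after L4 α=2/3: [9473/84, 14613/112, 60283/336]
= [113, 130, 179]

at x=3,y=2 over L1,L2,L3,L4:
L1 α=1/2: [153/2, 125/2, 207/2]
L2 α=1/8: [1303/16, 1067/16, 1937/16]
L3 α=1/3: [989/8, 2875/24, 827/8]
L4 α=1/2: [2925/16, 5275/48, 2459/16]
rounded: [183, 110, 154]

query (1,1) [L1,L2,L3,L4] — begin 0,0,0
L1 α=5/7: [175, 1250/7, 680/7]
L2 α=4/5: [519/5, 1230/7, 7148/35]
L3 α=5/8: [5157/40, 1955/14, 62219/280]
L4 α=1/2: [13277/80, 3915/28, 68939/560]
→ [166, 140, 123]

query (1,1) [L1,L2,L3,L5,L6,L7] — begin 0,0,0
+L1 (α=5/7) → [175, 1250/7, 680/7]
+L2 (α=4/5) → [519/5, 1230/7, 7148/35]
+L3 (α=5/8) → [5157/40, 1955/14, 62219/280]
+L5 (α=6/7) → [47637/280, 16823/98, 446939/1960]
+L6 (α=2/5) → [183791/1400, 97901/490, 1615217/9800]
+L7 (α=3/4) → [322391/5600, 462461/1960, 8406617/39200]
→ [58, 236, 214]

at x=3,y=2 over L1,L2,L3,L5,L6,L7:
L1 α=1/2: [153/2, 125/2, 207/2]
L2 α=1/8: [1303/16, 1067/16, 1937/16]
L3 α=1/3: [989/8, 2875/24, 827/8]
L5 α=3/5: [3941/20, 5863/60, 2159/20]
L6 α=2/3: [6421/60, 12343/180, 9559/60]
L7 α=1/2: [7201/120, 28543/360, 15679/120]
rounded: [60, 79, 131]

at x=1,y=2 over L1,L2,L3,L5,L6,L7:
+L1 (α=3/4) → [651/4, 18, 603/4]
+L2 (α=1) → [89, 4, 187]
+L3 (α=3/5) → [388/5, 374/5, 989/5]
+L5 (α=1/2) → [1033/10, 1629/10, 917/5]
+L6 (α=7/8) → [6213/80, 14719/80, 1407/40]
+L7 (α=1/3) → [13253/120, 18239/120, 4007/60]
→ [110, 152, 67]


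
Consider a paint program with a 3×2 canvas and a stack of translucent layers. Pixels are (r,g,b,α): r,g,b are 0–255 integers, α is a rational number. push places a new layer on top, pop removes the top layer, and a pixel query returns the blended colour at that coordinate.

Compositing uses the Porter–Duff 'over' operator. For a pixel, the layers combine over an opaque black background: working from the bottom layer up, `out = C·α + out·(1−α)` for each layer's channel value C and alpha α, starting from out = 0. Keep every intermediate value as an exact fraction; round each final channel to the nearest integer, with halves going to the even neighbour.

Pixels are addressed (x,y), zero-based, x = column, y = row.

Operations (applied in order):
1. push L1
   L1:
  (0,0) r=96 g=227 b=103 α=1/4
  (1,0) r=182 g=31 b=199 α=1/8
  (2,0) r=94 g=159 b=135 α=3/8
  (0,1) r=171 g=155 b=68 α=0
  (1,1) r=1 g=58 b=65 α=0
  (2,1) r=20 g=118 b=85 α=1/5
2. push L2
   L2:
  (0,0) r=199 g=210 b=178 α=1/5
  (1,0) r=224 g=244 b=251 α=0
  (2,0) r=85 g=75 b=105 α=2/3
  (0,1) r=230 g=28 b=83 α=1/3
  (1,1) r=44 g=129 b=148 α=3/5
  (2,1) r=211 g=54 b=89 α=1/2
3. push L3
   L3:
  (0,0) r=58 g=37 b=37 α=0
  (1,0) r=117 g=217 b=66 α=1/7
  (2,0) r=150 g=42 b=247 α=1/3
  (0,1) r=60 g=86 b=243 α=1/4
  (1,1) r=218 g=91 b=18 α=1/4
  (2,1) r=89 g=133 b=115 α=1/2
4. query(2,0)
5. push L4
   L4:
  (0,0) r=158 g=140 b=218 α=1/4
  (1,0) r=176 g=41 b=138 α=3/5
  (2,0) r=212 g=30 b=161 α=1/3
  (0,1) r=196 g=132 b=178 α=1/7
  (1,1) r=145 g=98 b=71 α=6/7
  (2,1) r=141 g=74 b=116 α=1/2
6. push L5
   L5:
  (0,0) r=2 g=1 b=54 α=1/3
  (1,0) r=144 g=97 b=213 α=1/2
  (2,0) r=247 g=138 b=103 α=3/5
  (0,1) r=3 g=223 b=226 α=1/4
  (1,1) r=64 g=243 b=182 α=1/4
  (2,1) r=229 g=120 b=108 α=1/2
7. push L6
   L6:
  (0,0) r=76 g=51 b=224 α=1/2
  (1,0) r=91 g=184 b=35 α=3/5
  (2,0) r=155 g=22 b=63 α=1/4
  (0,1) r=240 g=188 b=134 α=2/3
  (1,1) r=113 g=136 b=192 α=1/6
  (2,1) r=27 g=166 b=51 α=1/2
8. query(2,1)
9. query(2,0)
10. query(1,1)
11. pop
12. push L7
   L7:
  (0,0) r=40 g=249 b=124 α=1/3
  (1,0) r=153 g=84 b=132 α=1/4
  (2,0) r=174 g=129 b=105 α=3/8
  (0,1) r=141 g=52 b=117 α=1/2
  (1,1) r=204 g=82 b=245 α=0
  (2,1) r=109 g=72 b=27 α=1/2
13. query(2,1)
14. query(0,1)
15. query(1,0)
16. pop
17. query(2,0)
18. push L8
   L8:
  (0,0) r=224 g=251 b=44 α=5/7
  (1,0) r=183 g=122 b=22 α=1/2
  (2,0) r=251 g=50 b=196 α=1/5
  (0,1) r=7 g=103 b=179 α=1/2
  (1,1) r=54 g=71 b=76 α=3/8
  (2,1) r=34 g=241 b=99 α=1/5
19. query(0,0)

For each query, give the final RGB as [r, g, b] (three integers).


query (2,0) [L1,L2,L3] — begin 0,0,0
+L1 (α=3/8) → [141/4, 477/8, 405/8]
+L2 (α=2/3) → [821/12, 559/8, 695/8]
+L3 (α=1/3) → [1721/18, 727/12, 561/4]
→ [96, 61, 140]

query (2,1) [L1,L2,L3,L4,L5,L6] — begin 0,0,0
+L1 (α=1/5) → [4, 118/5, 17]
+L2 (α=1/2) → [215/2, 194/5, 53]
+L3 (α=1/2) → [393/4, 859/10, 84]
+L4 (α=1/2) → [957/8, 1599/20, 100]
+L5 (α=1/2) → [2789/16, 3999/40, 104]
+L6 (α=1/2) → [3221/32, 10639/80, 155/2]
→ [101, 133, 78]

(2,0) stack=L1,L2,L3,L4,L5,L6; from [0,0,0]:
after L1 α=3/8: [141/4, 477/8, 405/8]
after L2 α=2/3: [821/12, 559/8, 695/8]
after L3 α=1/3: [1721/18, 727/12, 561/4]
after L4 α=1/3: [3629/27, 907/18, 883/6]
after L5 α=3/5: [5453/27, 4633/45, 362/3]
after L6 α=1/4: [1712/9, 4963/60, 425/4]
→ [190, 83, 106]

at x=1,y=1 over L1,L2,L3,L4,L5,L6:
L1 α=0: [0, 0, 0]
L2 α=3/5: [132/5, 387/5, 444/5]
L3 α=1/4: [743/10, 404/5, 711/10]
L4 α=6/7: [1349/10, 3344/35, 4971/70]
L5 α=1/4: [4687/40, 18537/140, 27653/280]
L6 α=1/6: [5591/48, 22345/168, 38405/336]
= [116, 133, 114]

at x=2,y=1 over L1,L2,L3,L4,L5,L7:
after L1 α=1/5: [4, 118/5, 17]
after L2 α=1/2: [215/2, 194/5, 53]
after L3 α=1/2: [393/4, 859/10, 84]
after L4 α=1/2: [957/8, 1599/20, 100]
after L5 α=1/2: [2789/16, 3999/40, 104]
after L7 α=1/2: [4533/32, 6879/80, 131/2]
→ [142, 86, 66]

(0,1) stack=L1,L2,L3,L4,L5,L7; from [0,0,0]:
after L1 α=0: [0, 0, 0]
after L2 α=1/3: [230/3, 28/3, 83/3]
after L3 α=1/4: [145/2, 57/2, 163/2]
after L4 α=1/7: [631/7, 303/7, 667/7]
after L5 α=1/4: [957/14, 1235/14, 3583/28]
after L7 α=1/2: [2931/28, 1963/28, 6859/56]
→ [105, 70, 122]

at x=1,y=0 over L1,L2,L3,L4,L5,L7:
L1 α=1/8: [91/4, 31/8, 199/8]
L2 α=0: [91/4, 31/8, 199/8]
L3 α=1/7: [507/14, 961/28, 123/4]
L4 α=3/5: [4203/35, 2683/70, 951/10]
L5 α=1/2: [9243/70, 9473/140, 3081/20]
L7 α=1/4: [38439/280, 40179/560, 11883/80]
rounded: [137, 72, 149]

(2,0) stack=L1,L2,L3,L4,L5; from [0,0,0]:
after L1 α=3/8: [141/4, 477/8, 405/8]
after L2 α=2/3: [821/12, 559/8, 695/8]
after L3 α=1/3: [1721/18, 727/12, 561/4]
after L4 α=1/3: [3629/27, 907/18, 883/6]
after L5 α=3/5: [5453/27, 4633/45, 362/3]
→ [202, 103, 121]

at x=0,y=0 over L1,L2,L3,L4,L5,L8:
+L1 (α=1/4) → [24, 227/4, 103/4]
+L2 (α=1/5) → [59, 437/5, 281/5]
+L3 (α=0) → [59, 437/5, 281/5]
+L4 (α=1/4) → [335/4, 2011/20, 1933/20]
+L5 (α=1/3) → [113/2, 2021/30, 2473/30]
+L8 (α=5/7) → [1233/7, 2978/15, 5773/105]
→ [176, 199, 55]


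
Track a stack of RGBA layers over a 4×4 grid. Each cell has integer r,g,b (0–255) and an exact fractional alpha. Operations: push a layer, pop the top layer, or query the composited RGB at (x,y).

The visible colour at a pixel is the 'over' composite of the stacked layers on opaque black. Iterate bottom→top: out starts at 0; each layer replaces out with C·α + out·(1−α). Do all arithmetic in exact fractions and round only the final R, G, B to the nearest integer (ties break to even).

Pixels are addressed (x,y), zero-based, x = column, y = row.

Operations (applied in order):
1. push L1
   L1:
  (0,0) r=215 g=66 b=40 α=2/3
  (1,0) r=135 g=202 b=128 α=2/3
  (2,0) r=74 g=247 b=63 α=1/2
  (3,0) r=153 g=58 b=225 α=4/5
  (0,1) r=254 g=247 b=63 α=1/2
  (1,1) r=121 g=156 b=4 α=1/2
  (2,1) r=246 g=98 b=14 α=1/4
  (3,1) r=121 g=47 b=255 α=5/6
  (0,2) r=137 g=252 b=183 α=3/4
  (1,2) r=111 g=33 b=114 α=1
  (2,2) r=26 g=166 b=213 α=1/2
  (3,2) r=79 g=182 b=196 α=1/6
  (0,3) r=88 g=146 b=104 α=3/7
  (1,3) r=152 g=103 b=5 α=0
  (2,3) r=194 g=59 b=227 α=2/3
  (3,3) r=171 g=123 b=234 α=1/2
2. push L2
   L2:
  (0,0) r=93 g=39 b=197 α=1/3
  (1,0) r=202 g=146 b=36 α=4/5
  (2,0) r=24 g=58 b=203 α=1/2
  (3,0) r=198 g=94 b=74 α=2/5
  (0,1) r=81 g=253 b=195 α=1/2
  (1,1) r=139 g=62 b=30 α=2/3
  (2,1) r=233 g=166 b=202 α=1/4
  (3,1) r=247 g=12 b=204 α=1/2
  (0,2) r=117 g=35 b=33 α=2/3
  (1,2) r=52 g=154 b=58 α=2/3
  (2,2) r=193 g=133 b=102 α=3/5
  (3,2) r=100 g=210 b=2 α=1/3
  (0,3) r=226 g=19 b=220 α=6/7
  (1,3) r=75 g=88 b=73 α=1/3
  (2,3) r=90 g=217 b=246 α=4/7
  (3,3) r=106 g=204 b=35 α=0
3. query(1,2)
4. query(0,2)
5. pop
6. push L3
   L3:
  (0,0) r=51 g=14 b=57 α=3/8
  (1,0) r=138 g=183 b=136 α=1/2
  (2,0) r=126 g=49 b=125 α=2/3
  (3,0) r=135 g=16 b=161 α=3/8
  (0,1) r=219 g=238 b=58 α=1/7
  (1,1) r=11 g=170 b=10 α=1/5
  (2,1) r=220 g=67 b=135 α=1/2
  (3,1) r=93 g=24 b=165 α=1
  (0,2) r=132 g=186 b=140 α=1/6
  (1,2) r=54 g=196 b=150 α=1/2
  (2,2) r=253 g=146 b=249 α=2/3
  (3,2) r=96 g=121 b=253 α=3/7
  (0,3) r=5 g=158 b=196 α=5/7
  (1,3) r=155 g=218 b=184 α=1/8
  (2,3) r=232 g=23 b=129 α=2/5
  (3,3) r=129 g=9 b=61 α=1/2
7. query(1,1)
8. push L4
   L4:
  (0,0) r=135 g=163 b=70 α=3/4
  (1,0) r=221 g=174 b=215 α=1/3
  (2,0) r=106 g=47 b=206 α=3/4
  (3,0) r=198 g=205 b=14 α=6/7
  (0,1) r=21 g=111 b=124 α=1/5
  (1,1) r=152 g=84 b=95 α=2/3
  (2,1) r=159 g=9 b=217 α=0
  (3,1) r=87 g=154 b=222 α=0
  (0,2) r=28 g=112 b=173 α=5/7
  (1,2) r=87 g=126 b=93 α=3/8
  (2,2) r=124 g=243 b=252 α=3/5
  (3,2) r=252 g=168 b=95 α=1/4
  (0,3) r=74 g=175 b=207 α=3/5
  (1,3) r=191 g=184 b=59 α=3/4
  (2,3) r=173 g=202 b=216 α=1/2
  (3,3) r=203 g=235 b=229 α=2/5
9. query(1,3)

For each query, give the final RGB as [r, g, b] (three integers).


(1,2) stack=L1,L2; from [0,0,0]:
L1 α=1: [111, 33, 114]
L2 α=2/3: [215/3, 341/3, 230/3]
→ [72, 114, 77]

(0,2) stack=L1,L2; from [0,0,0]:
L1 α=3/4: [411/4, 189, 549/4]
L2 α=2/3: [449/4, 259/3, 271/4]
rounded: [112, 86, 68]

(1,1) stack=L1,L3; from [0,0,0]:
after L1 α=1/2: [121/2, 78, 2]
after L3 α=1/5: [253/5, 482/5, 18/5]
= [51, 96, 4]

at x=1,y=3 over L1,L3,L4:
+L1 (α=0) → [0, 0, 0]
+L3 (α=1/8) → [155/8, 109/4, 23]
+L4 (α=3/4) → [4739/32, 2317/16, 50]
→ [148, 145, 50]


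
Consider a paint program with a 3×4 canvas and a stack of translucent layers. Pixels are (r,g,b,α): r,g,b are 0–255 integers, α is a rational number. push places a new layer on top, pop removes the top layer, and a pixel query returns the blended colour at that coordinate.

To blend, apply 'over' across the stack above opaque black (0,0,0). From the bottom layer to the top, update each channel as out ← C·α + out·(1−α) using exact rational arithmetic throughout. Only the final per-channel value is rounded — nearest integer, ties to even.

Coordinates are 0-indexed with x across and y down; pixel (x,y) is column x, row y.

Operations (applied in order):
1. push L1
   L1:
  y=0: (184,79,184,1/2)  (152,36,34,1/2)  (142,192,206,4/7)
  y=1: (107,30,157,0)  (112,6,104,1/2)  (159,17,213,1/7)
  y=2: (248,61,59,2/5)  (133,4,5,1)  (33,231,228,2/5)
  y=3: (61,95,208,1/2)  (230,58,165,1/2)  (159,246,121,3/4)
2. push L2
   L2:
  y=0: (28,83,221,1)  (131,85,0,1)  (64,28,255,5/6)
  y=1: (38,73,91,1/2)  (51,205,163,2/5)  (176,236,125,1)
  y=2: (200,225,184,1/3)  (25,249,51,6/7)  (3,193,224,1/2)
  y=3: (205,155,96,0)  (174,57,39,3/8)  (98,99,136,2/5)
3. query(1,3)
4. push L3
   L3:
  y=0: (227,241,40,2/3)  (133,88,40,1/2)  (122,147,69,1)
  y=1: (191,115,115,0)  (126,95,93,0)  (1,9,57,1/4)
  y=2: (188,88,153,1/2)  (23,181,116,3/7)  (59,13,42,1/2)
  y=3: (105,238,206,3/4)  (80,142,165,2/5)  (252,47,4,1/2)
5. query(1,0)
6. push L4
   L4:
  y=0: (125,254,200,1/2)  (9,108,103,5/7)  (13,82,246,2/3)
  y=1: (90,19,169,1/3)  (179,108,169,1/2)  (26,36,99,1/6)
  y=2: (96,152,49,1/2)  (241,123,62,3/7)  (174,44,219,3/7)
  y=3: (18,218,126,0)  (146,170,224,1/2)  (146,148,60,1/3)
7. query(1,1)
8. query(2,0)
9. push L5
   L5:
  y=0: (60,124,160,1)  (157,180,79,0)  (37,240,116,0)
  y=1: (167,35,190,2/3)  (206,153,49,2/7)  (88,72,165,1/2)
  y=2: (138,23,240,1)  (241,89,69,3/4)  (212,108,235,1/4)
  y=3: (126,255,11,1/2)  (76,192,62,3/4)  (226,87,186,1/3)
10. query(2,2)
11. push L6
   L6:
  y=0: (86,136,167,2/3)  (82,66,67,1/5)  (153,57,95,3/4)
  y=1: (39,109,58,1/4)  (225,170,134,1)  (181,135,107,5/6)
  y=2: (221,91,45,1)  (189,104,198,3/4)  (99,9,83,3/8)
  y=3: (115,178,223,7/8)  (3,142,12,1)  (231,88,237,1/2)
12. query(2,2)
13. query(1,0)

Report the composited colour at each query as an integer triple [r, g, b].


(1,3) stack=L1,L2; from [0,0,0]:
+L1 (α=1/2) → [115, 29, 165/2]
+L2 (α=3/8) → [1097/8, 79/2, 1059/16]
= [137, 40, 66]

(1,0) stack=L1,L2,L3; from [0,0,0]:
after L1 α=1/2: [76, 18, 17]
after L2 α=1: [131, 85, 0]
after L3 α=1/2: [132, 173/2, 20]
rounded: [132, 86, 20]

query (1,1) [L1,L2,L3,L4] — begin 0,0,0
+L1 (α=1/2) → [56, 3, 52]
+L2 (α=2/5) → [54, 419/5, 482/5]
+L3 (α=0) → [54, 419/5, 482/5]
+L4 (α=1/2) → [233/2, 959/10, 1327/10]
rounded: [116, 96, 133]

(2,0) stack=L1,L2,L3,L4; from [0,0,0]:
L1 α=4/7: [568/7, 768/7, 824/7]
L2 α=5/6: [468/7, 874/21, 9749/42]
L3 α=1: [122, 147, 69]
L4 α=2/3: [148/3, 311/3, 187]
= [49, 104, 187]

(2,2) stack=L1,L2,L3,L4,L5; from [0,0,0]:
L1 α=2/5: [66/5, 462/5, 456/5]
L2 α=1/2: [81/10, 1427/10, 788/5]
L3 α=1/2: [671/20, 1557/20, 499/5]
L4 α=3/7: [3281/35, 2217/35, 5281/35]
L5 α=1/4: [17263/140, 10431/140, 6017/35]
→ [123, 75, 172]

(2,2) stack=L1,L2,L3,L4,L5,L6; from [0,0,0]:
L1 α=2/5: [66/5, 462/5, 456/5]
L2 α=1/2: [81/10, 1427/10, 788/5]
L3 α=1/2: [671/20, 1557/20, 499/5]
L4 α=3/7: [3281/35, 2217/35, 5281/35]
L5 α=1/4: [17263/140, 10431/140, 6017/35]
L6 α=3/8: [25579/224, 11187/224, 970/7]
= [114, 50, 139]

query (1,0) [L1,L2,L3,L4,L5,L6] — begin 0,0,0
+L1 (α=1/2) → [76, 18, 17]
+L2 (α=1) → [131, 85, 0]
+L3 (α=1/2) → [132, 173/2, 20]
+L4 (α=5/7) → [309/7, 713/7, 555/7]
+L5 (α=0) → [309/7, 713/7, 555/7]
+L6 (α=1/5) → [362/7, 3314/35, 2689/35]
→ [52, 95, 77]


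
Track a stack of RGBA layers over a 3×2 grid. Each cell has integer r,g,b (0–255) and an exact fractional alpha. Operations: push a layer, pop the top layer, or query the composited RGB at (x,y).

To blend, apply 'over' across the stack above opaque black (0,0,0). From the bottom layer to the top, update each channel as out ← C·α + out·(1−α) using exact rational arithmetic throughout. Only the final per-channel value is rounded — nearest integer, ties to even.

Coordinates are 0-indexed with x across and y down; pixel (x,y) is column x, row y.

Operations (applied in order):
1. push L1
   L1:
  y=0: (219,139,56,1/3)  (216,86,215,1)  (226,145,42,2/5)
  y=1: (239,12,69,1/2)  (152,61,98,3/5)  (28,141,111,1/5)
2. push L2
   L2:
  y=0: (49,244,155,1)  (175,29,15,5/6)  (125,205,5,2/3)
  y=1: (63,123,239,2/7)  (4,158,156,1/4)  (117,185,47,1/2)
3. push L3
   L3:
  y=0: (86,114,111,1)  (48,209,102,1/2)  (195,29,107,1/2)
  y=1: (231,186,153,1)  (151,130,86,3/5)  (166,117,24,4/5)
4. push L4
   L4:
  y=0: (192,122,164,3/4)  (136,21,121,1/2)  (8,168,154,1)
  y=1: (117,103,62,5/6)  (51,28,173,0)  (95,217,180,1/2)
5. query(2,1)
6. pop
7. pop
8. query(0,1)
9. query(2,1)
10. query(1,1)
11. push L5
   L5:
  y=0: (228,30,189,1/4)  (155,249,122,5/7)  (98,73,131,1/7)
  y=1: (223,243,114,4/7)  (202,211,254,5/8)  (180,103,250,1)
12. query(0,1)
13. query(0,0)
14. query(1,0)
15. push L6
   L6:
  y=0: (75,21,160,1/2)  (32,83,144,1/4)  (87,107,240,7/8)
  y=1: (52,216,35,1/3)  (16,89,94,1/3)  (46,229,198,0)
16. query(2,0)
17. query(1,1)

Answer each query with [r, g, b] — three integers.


query (2,1) [L1,L2,L3,L4] — begin 0,0,0
+L1 (α=1/5) → [28/5, 141/5, 111/5]
+L2 (α=1/2) → [613/10, 533/5, 173/5]
+L3 (α=4/5) → [7253/50, 2873/25, 653/25]
+L4 (α=1/2) → [12003/100, 4149/25, 5153/50]
rounded: [120, 166, 103]

at x=0,y=1 over L1,L2:
after L1 α=1/2: [239/2, 6, 69/2]
after L2 α=2/7: [1447/14, 276/7, 1301/14]
rounded: [103, 39, 93]

at x=2,y=1 over L1,L2:
+L1 (α=1/5) → [28/5, 141/5, 111/5]
+L2 (α=1/2) → [613/10, 533/5, 173/5]
rounded: [61, 107, 35]

(1,1) stack=L1,L2; from [0,0,0]:
+L1 (α=3/5) → [456/5, 183/5, 294/5]
+L2 (α=1/4) → [347/5, 1339/20, 831/10]
rounded: [69, 67, 83]

at x=0,y=1 over L1,L2,L5:
L1 α=1/2: [239/2, 6, 69/2]
L2 α=2/7: [1447/14, 276/7, 1301/14]
L5 α=4/7: [16829/98, 7632/49, 10287/98]
→ [172, 156, 105]

at x=0,y=0 over L1,L2,L5:
+L1 (α=1/3) → [73, 139/3, 56/3]
+L2 (α=1) → [49, 244, 155]
+L5 (α=1/4) → [375/4, 381/2, 327/2]
rounded: [94, 190, 164]

(1,0) stack=L1,L2,L5; from [0,0,0]:
after L1 α=1: [216, 86, 215]
after L2 α=5/6: [1091/6, 77/2, 145/3]
after L5 α=5/7: [488/3, 1322/7, 2120/21]
= [163, 189, 101]

(2,0) stack=L1,L2,L5,L6; from [0,0,0]:
+L1 (α=2/5) → [452/5, 58, 84/5]
+L2 (α=2/3) → [1702/15, 156, 134/15]
+L5 (α=1/7) → [3894/35, 1009/7, 923/35]
+L6 (α=7/8) → [25209/280, 1563/14, 59723/280]
→ [90, 112, 213]

at x=1,y=1 over L1,L2,L5,L6:
after L1 α=3/5: [456/5, 183/5, 294/5]
after L2 α=1/4: [347/5, 1339/20, 831/10]
after L5 α=5/8: [6091/40, 25117/160, 15193/80]
after L6 α=1/3: [2137/20, 32237/240, 18953/120]
rounded: [107, 134, 158]


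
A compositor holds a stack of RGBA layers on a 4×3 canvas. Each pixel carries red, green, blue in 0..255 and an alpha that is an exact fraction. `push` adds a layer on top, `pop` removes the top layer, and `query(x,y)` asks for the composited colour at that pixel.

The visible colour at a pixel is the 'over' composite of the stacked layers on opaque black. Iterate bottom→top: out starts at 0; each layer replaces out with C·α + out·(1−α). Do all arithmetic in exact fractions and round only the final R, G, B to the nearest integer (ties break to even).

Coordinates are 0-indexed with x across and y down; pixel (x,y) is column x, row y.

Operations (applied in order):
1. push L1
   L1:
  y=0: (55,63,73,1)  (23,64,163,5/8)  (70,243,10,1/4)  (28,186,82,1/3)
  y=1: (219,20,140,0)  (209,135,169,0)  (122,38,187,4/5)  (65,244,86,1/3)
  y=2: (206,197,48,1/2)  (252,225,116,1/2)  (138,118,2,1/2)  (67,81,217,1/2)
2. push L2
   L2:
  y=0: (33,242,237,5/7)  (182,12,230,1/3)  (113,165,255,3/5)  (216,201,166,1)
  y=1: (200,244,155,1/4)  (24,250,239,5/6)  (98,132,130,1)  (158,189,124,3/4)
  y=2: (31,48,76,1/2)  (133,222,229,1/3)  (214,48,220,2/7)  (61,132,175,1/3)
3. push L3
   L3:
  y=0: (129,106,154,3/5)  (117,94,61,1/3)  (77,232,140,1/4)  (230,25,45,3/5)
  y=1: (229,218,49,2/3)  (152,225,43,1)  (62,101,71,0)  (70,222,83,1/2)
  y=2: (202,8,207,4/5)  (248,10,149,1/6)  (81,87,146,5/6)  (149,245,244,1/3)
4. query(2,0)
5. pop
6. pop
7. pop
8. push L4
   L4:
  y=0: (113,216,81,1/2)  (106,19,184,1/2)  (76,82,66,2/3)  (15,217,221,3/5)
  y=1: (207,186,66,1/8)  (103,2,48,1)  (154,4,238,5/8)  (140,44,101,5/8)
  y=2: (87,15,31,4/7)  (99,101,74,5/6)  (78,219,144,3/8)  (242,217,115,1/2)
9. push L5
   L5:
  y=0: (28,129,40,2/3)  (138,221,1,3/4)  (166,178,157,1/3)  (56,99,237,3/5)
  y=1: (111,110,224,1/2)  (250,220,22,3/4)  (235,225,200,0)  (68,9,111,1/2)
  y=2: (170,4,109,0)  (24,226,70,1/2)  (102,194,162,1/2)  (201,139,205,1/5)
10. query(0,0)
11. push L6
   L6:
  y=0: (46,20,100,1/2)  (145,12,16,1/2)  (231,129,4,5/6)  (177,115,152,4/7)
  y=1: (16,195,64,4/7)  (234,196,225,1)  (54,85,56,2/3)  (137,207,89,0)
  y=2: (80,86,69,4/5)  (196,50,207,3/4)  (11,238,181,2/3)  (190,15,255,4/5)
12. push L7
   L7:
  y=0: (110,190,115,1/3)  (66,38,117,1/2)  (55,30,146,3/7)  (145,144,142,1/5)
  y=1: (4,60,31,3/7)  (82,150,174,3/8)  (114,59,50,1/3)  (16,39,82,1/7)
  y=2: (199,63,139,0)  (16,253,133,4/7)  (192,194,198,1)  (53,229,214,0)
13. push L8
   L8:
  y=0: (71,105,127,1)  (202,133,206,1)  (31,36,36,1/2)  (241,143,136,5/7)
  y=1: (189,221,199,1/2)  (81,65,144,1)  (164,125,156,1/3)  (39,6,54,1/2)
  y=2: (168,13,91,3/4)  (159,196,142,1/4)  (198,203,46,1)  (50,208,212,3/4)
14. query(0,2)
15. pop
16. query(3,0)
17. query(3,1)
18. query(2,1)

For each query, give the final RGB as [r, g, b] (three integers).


(2,0) stack=L1,L2,L3; from [0,0,0]:
+L1 (α=1/4) → [35/2, 243/4, 5/2]
+L2 (α=3/5) → [374/5, 1233/10, 154]
+L3 (α=1/4) → [1507/20, 6019/40, 301/2]
→ [75, 150, 150]

(0,0) stack=L4,L5; from [0,0,0]:
+L4 (α=1/2) → [113/2, 108, 81/2]
+L5 (α=2/3) → [75/2, 122, 241/6]
→ [38, 122, 40]

(0,2) stack=L4,L5,L6,L7,L8; from [0,0,0]:
L4 α=4/7: [348/7, 60/7, 124/7]
L5 α=0: [348/7, 60/7, 124/7]
L6 α=4/5: [2588/35, 2468/35, 2056/35]
L7 α=0: [2588/35, 2468/35, 2056/35]
L8 α=3/4: [5057/35, 3833/140, 11611/140]
→ [144, 27, 83]

at x=3,y=0 over L4,L5,L6,L7:
+L4 (α=3/5) → [9, 651/5, 663/5]
+L5 (α=3/5) → [186/5, 2787/25, 4881/25]
+L6 (α=4/7) → [4098/35, 19861/175, 29843/175]
+L7 (α=1/5) → [21467/175, 104644/875, 144222/875]
→ [123, 120, 165]

query (3,1) [L4,L5,L6,L7] — begin 0,0,0
+L4 (α=5/8) → [175/2, 55/2, 505/8]
+L5 (α=1/2) → [311/4, 73/4, 1393/16]
+L6 (α=0) → [311/4, 73/4, 1393/16]
+L7 (α=1/7) → [965/14, 297/14, 4835/56]
= [69, 21, 86]

query (2,1) [L4,L5,L6,L7] — begin 0,0,0
L4 α=5/8: [385/4, 5/2, 595/4]
L5 α=0: [385/4, 5/2, 595/4]
L6 α=2/3: [817/12, 115/2, 1043/12]
L7 α=1/3: [1501/18, 58, 1343/18]
= [83, 58, 75]


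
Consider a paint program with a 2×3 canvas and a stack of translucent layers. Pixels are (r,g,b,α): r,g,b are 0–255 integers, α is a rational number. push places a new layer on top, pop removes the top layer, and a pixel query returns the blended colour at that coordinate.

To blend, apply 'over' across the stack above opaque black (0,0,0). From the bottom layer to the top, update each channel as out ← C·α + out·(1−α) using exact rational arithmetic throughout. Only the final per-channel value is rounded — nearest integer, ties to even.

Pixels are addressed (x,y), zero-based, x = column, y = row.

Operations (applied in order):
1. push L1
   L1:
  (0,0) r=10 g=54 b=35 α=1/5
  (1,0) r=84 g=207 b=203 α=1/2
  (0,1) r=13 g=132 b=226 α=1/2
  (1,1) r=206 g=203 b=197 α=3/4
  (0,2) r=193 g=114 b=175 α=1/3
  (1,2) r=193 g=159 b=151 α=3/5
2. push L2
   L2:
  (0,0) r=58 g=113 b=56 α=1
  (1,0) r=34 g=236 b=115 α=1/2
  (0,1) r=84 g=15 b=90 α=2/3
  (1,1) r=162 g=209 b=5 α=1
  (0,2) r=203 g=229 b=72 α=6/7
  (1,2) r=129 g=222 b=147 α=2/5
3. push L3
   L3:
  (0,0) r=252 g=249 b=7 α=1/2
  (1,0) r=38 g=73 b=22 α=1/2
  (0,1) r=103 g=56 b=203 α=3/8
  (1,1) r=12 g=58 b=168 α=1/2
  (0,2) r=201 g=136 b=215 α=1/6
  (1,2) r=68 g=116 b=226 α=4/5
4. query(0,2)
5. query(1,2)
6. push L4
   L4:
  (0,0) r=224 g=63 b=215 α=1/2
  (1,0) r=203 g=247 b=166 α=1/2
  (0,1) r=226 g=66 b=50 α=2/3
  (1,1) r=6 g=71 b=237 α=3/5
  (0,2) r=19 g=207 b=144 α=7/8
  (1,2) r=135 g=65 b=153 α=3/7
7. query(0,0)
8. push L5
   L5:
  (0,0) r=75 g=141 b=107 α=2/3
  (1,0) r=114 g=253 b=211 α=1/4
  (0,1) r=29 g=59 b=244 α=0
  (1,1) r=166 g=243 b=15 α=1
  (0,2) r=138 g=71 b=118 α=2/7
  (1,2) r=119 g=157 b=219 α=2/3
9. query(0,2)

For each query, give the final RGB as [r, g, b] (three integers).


query (0,2) [L1,L2,L3] — begin 0,0,0
+L1 (α=1/3) → [193/3, 38, 175/3]
+L2 (α=6/7) → [3847/21, 1412/7, 1471/21]
+L3 (α=1/6) → [11728/63, 4006/21, 5935/63]
→ [186, 191, 94]

(1,2) stack=L1,L2,L3; from [0,0,0]:
+L1 (α=3/5) → [579/5, 477/5, 453/5]
+L2 (α=2/5) → [3027/25, 3651/25, 2829/25]
+L3 (α=4/5) → [9827/125, 15251/125, 25429/125]
rounded: [79, 122, 203]

(0,0) stack=L1,L2,L3,L4; from [0,0,0]:
L1 α=1/5: [2, 54/5, 7]
L2 α=1: [58, 113, 56]
L3 α=1/2: [155, 181, 63/2]
L4 α=1/2: [379/2, 122, 493/4]
rounded: [190, 122, 123]

at x=0,y=2 over L1,L2,L3,L4,L5:
L1 α=1/3: [193/3, 38, 175/3]
L2 α=6/7: [3847/21, 1412/7, 1471/21]
L3 α=1/6: [11728/63, 4006/21, 5935/63]
L4 α=7/8: [20107/504, 34435/168, 69439/504]
L5 α=2/7: [239639/3528, 196031/1176, 466139/3528]
= [68, 167, 132]


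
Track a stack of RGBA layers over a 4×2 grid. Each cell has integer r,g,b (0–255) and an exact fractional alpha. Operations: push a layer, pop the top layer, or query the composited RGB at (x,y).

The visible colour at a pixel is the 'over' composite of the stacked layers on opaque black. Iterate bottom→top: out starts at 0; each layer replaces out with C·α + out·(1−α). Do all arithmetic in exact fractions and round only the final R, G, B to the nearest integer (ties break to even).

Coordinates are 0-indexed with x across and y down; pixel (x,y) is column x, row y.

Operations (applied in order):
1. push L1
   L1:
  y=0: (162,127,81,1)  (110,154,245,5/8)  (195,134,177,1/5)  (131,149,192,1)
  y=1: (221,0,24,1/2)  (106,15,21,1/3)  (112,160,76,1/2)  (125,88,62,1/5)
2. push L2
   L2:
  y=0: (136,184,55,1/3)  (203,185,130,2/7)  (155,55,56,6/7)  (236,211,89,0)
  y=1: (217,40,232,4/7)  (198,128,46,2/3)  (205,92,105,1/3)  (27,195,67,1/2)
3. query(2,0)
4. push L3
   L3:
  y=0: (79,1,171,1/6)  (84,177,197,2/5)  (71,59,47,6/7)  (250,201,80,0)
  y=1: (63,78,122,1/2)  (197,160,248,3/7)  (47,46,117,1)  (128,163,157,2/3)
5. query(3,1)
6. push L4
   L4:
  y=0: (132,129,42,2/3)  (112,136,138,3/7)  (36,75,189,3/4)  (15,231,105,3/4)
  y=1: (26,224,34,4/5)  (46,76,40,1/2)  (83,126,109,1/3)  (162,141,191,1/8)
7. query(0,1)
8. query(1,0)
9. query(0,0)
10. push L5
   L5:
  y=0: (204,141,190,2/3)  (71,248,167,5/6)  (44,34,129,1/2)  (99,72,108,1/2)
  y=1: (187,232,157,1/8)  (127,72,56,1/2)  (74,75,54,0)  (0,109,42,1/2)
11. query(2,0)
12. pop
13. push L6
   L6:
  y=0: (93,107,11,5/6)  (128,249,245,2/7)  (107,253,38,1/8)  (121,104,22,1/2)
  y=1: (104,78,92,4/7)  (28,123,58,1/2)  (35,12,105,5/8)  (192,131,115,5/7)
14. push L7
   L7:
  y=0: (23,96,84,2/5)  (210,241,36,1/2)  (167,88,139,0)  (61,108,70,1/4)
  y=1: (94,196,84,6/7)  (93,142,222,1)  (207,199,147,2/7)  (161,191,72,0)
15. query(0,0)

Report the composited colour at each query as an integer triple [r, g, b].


query (2,0) [L1,L2] — begin 0,0,0
L1 α=1/5: [39, 134/5, 177/5]
L2 α=6/7: [969/7, 1784/35, 1857/35]
→ [138, 51, 53]

at x=3,y=1 over L1,L2,L3:
+L1 (α=1/5) → [25, 88/5, 62/5]
+L2 (α=1/2) → [26, 1063/10, 397/10]
+L3 (α=2/3) → [94, 1441/10, 1179/10]
→ [94, 144, 118]

(0,1) stack=L1,L2,L3,L4; from [0,0,0]:
after L1 α=1/2: [221/2, 0, 12]
after L2 α=4/7: [2399/14, 160/7, 964/7]
after L3 α=1/2: [3281/28, 353/7, 909/7]
after L4 α=4/5: [6193/140, 1325/7, 1861/35]
= [44, 189, 53]

(1,0) stack=L1,L2,L3,L4; from [0,0,0]:
L1 α=5/8: [275/4, 385/4, 1225/8]
L2 α=2/7: [2999/28, 3405/28, 8205/56]
L3 α=2/5: [13701/140, 20127/140, 46679/280]
L4 α=3/7: [25461/245, 34407/245, 75659/490]
→ [104, 140, 154]

(0,0) stack=L1,L2,L3,L4; from [0,0,0]:
L1 α=1: [162, 127, 81]
L2 α=1/3: [460/3, 146, 217/3]
L3 α=1/6: [2537/18, 731/6, 799/9]
L4 α=2/3: [7289/54, 2279/18, 1555/27]
rounded: [135, 127, 58]

at x=2,y=0 over L1,L2,L3,L4,L5:
after L1 α=1/5: [39, 134/5, 177/5]
after L2 α=6/7: [969/7, 1784/35, 1857/35]
after L3 α=6/7: [3951/49, 14174/245, 11727/245]
after L4 α=3/4: [9243/196, 69299/980, 75321/490]
after L5 α=1/2: [17867/392, 102619/1960, 138531/980]
rounded: [46, 52, 141]

at x=0,y=0 over L1,L2,L3,L4,L6,L7:
after L1 α=1: [162, 127, 81]
after L2 α=1/3: [460/3, 146, 217/3]
after L3 α=1/6: [2537/18, 731/6, 799/9]
after L4 α=2/3: [7289/54, 2279/18, 1555/27]
after L6 α=5/6: [32399/324, 11909/108, 1520/81]
after L7 α=2/5: [37367/540, 18821/180, 6056/135]
= [69, 105, 45]


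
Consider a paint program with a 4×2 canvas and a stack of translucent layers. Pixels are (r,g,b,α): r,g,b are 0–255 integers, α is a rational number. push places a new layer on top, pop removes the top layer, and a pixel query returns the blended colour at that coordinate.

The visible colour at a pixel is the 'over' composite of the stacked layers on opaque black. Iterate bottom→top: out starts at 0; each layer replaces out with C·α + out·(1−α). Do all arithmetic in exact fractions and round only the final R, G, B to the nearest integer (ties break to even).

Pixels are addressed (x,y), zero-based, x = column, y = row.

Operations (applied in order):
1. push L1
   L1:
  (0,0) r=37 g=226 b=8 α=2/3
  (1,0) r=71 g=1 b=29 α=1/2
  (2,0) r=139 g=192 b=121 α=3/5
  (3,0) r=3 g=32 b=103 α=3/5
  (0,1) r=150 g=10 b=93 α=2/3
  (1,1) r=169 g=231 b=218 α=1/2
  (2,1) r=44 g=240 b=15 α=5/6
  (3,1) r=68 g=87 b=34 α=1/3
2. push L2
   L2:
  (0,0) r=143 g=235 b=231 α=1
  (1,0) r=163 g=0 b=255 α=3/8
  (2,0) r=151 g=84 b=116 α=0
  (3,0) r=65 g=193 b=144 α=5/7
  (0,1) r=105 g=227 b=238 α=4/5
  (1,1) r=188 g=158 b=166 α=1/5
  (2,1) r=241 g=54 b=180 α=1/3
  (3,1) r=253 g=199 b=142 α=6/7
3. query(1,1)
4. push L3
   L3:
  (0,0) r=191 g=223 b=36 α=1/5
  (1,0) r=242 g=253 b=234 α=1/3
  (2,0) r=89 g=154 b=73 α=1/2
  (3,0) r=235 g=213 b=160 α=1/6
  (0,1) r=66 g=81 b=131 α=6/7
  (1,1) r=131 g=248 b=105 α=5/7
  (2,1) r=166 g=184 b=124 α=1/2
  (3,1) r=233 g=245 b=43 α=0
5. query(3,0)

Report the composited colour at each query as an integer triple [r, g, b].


at x=1,y=1 over L1,L2:
+L1 (α=1/2) → [169/2, 231/2, 109]
+L2 (α=1/5) → [526/5, 124, 602/5]
→ [105, 124, 120]

query (3,0) [L1,L2,L3] — begin 0,0,0
after L1 α=3/5: [9/5, 96/5, 309/5]
after L2 α=5/7: [1643/35, 5017/35, 4218/35]
after L3 α=1/6: [548/7, 3254/21, 2669/21]
= [78, 155, 127]


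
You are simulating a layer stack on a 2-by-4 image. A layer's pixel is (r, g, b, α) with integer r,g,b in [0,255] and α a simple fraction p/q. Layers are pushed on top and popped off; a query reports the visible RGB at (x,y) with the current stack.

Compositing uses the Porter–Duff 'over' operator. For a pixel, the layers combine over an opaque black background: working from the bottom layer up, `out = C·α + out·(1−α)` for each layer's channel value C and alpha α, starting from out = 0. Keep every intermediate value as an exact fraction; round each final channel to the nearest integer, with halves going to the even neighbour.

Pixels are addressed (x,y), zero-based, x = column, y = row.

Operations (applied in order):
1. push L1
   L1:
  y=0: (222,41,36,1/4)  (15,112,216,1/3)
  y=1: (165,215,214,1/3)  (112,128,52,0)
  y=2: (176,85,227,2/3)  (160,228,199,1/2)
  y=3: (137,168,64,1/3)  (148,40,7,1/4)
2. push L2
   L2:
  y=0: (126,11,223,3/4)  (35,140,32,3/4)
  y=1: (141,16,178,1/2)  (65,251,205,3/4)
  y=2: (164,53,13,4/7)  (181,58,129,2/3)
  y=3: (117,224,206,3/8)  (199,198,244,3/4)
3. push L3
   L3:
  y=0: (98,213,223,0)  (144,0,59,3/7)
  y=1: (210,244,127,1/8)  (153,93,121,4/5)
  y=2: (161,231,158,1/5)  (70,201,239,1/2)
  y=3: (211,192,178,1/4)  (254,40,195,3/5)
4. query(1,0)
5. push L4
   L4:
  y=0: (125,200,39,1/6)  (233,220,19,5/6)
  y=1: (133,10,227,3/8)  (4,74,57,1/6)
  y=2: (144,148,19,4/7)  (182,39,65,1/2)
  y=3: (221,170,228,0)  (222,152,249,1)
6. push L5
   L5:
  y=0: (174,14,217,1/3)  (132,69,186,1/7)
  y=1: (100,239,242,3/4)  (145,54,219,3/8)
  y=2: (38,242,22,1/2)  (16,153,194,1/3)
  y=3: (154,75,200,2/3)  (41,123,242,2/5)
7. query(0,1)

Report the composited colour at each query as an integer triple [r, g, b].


(1,0) stack=L1,L2,L3; from [0,0,0]:
+L1 (α=1/3) → [5, 112/3, 72]
+L2 (α=3/4) → [55/2, 343/3, 42]
+L3 (α=3/7) → [542/7, 196/3, 345/7]
rounded: [77, 65, 49]

at x=0,y=1 over L1,L2,L3,L4,L5:
+L1 (α=1/3) → [55, 215/3, 214/3]
+L2 (α=1/2) → [98, 263/6, 374/3]
+L3 (α=1/8) → [112, 3305/48, 2999/24]
+L4 (α=3/8) → [959/8, 17965/384, 31339/192]
+L5 (α=3/4) → [3359/32, 293293/1536, 170731/768]
→ [105, 191, 222]


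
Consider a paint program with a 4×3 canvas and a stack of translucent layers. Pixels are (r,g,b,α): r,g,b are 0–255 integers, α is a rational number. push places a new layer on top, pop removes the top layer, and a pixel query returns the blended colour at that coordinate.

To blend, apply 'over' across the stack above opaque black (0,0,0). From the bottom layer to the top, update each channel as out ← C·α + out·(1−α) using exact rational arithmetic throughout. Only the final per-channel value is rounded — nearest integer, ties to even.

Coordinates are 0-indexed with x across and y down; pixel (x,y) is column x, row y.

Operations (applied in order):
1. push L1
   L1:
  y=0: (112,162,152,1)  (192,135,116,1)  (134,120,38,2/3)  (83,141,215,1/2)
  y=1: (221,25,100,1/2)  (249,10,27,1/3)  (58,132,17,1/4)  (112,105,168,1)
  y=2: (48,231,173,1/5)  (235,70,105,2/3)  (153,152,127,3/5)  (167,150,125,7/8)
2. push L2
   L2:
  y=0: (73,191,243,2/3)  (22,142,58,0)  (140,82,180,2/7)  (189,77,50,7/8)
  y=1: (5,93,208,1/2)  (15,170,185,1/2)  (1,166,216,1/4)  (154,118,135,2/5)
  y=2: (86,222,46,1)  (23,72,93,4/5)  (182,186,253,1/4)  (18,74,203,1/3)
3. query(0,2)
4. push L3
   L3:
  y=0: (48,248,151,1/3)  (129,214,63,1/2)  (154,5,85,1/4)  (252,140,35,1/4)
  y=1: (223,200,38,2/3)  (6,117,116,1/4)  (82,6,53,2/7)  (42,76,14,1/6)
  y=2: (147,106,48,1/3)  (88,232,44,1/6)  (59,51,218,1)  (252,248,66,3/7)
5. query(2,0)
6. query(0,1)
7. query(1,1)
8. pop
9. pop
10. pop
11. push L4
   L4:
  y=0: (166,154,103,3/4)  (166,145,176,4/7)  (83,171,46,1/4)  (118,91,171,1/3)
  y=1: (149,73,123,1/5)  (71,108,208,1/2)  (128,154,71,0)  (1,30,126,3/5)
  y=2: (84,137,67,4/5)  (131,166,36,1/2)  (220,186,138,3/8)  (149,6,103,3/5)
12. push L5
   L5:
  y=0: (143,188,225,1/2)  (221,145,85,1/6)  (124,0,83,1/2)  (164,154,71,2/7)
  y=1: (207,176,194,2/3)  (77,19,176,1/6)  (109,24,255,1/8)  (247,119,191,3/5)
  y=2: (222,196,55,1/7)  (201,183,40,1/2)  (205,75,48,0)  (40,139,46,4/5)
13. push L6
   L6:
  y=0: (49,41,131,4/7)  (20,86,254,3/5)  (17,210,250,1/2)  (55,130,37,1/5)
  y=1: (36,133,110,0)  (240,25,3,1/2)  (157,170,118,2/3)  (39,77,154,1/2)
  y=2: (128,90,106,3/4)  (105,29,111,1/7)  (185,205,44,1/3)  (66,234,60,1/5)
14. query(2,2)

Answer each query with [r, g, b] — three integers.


at x=0,y=2 over L1,L2:
L1 α=1/5: [48/5, 231/5, 173/5]
L2 α=1: [86, 222, 46]
rounded: [86, 222, 46]

at x=2,y=0 over L1,L2,L3:
L1 α=2/3: [268/3, 80, 76/3]
L2 α=2/7: [2180/21, 564/7, 1460/21]
L3 α=1/4: [1629/14, 1727/28, 2055/28]
= [116, 62, 73]

query (0,1) [L1,L2,L3] — begin 0,0,0
L1 α=1/2: [221/2, 25/2, 50]
L2 α=1/2: [231/4, 211/4, 129]
L3 α=2/3: [2015/12, 1811/12, 205/3]
→ [168, 151, 68]

query (1,1) [L1,L2,L3] — begin 0,0,0
after L1 α=1/3: [83, 10/3, 9]
after L2 α=1/2: [49, 260/3, 97]
after L3 α=1/4: [153/4, 377/4, 407/4]
rounded: [38, 94, 102]

at x=2,y=2 over L4,L5,L6:
L4 α=3/8: [165/2, 279/4, 207/4]
L5 α=0: [165/2, 279/4, 207/4]
L6 α=1/3: [350/3, 689/6, 295/6]
= [117, 115, 49]


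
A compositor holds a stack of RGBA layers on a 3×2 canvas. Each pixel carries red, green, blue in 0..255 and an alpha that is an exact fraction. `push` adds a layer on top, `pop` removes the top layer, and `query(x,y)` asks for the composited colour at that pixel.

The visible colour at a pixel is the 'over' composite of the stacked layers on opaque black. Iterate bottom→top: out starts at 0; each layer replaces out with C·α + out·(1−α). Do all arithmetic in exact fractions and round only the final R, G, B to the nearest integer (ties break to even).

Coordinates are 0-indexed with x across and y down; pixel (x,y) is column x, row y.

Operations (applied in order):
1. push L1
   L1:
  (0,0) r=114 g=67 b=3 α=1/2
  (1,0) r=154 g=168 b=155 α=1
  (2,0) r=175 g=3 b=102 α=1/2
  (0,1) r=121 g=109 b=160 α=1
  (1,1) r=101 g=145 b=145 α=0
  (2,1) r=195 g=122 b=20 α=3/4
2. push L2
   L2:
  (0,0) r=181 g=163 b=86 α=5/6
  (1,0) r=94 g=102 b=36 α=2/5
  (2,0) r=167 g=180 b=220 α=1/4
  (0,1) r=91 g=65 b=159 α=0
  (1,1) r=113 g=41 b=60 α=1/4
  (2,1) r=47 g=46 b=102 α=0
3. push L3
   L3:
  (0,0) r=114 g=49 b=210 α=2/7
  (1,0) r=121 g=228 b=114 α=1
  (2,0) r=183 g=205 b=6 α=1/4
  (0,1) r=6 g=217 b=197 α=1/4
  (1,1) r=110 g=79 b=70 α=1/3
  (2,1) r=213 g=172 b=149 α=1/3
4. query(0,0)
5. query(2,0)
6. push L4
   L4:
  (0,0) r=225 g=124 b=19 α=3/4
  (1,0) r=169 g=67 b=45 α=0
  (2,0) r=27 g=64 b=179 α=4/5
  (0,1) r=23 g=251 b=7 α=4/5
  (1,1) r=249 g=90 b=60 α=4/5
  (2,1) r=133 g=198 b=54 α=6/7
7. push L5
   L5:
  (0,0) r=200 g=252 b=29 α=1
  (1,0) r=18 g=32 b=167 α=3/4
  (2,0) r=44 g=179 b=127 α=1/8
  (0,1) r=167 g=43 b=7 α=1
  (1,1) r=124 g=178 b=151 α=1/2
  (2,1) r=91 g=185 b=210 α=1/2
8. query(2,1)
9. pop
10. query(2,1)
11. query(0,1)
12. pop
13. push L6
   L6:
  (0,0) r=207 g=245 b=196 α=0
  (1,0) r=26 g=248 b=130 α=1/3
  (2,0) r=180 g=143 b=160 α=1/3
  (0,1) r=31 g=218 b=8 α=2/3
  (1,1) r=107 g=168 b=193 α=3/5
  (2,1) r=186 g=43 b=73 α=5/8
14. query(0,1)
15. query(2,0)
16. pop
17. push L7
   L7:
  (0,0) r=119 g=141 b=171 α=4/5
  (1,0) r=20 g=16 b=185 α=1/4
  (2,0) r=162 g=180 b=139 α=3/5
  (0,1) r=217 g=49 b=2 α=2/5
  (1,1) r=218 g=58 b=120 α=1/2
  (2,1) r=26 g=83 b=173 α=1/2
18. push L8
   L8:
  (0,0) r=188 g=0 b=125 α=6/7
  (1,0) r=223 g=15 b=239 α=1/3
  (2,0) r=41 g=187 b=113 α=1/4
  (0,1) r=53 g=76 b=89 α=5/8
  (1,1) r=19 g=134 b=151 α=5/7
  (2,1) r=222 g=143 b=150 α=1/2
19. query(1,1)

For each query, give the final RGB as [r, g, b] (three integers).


query (0,0) [L1,L2,L3] — begin 0,0,0
after L1 α=1/2: [57, 67/2, 3/2]
after L2 α=5/6: [481/3, 1697/12, 863/12]
after L3 α=2/7: [3089/21, 9661/84, 9355/84]
→ [147, 115, 111]

query (2,0) [L1,L2,L3] — begin 0,0,0
after L1 α=1/2: [175/2, 3/2, 51]
after L2 α=1/4: [859/8, 369/8, 373/4]
after L3 α=1/4: [4041/32, 2747/32, 1143/16]
→ [126, 86, 71]

query (2,1) [L1,L2,L3,L4,L5] — begin 0,0,0
+L1 (α=3/4) → [585/4, 183/2, 15]
+L2 (α=0) → [585/4, 183/2, 15]
+L3 (α=1/3) → [337/2, 355/3, 179/3]
+L4 (α=6/7) → [1933/14, 3919/21, 1151/21]
+L5 (α=1/2) → [3207/28, 3902/21, 5561/42]
→ [115, 186, 132]

query (2,1) [L1,L2,L3,L4] — begin 0,0,0
L1 α=3/4: [585/4, 183/2, 15]
L2 α=0: [585/4, 183/2, 15]
L3 α=1/3: [337/2, 355/3, 179/3]
L4 α=6/7: [1933/14, 3919/21, 1151/21]
rounded: [138, 187, 55]

query (0,1) [L1,L2,L3,L4] — begin 0,0,0
after L1 α=1: [121, 109, 160]
after L2 α=0: [121, 109, 160]
after L3 α=1/4: [369/4, 136, 677/4]
after L4 α=4/5: [737/20, 228, 789/20]
rounded: [37, 228, 39]

at x=0,y=1 over L1,L2,L3,L6:
L1 α=1: [121, 109, 160]
L2 α=0: [121, 109, 160]
L3 α=1/4: [369/4, 136, 677/4]
L6 α=2/3: [617/12, 572/3, 247/4]
rounded: [51, 191, 62]

query (2,0) [L1,L2,L3,L6] — begin 0,0,0
after L1 α=1/2: [175/2, 3/2, 51]
after L2 α=1/4: [859/8, 369/8, 373/4]
after L3 α=1/4: [4041/32, 2747/32, 1143/16]
after L6 α=1/3: [2307/16, 5035/48, 2423/24]
rounded: [144, 105, 101]

at x=1,y=1 over L1,L2,L3,L7,L8:
after L1 α=0: [0, 0, 0]
after L2 α=1/4: [113/4, 41/4, 15]
after L3 α=1/3: [111/2, 199/6, 100/3]
after L7 α=1/2: [547/4, 547/12, 230/3]
after L8 α=5/7: [737/14, 4567/42, 2725/21]
= [53, 109, 130]
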